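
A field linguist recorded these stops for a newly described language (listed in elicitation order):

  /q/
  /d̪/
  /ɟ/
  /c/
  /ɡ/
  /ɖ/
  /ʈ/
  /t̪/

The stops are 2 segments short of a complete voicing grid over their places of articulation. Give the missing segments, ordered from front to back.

place of articulation  voiceless  voiced  
dental            t̪        d̪      
retroflex         ʈ         ɖ       
palatal           c         ɟ       
velar             —         ɡ       
uvular            q         —       
Gaps, from front to back: velar lacks voiceless (/k/); uvular lacks voiced (/ɢ/).

/k/, /ɢ/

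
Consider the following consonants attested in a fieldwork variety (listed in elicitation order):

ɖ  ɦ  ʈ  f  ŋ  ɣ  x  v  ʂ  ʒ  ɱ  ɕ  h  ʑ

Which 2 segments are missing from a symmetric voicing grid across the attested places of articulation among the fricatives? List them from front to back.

/ʃ/, /ʐ/

place of articulation  voiceless  voiced  
labiodental       f         v       
postalveolar      —         ʒ       
retroflex         ʂ         —       
alveolo-palatal   ɕ         ʑ       
velar             x         ɣ       
glottal           h         ɦ       
Gaps, from front to back: postalveolar lacks voiceless (/ʃ/); retroflex lacks voiced (/ʐ/).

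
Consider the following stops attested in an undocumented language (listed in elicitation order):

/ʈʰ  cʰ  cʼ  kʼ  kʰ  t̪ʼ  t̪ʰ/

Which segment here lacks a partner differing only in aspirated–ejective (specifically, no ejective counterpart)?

Dental: /t̪ʰ/ ~ /t̪ʼ/
Palatal: /cʰ/ ~ /cʼ/
Velar: /kʰ/ ~ /kʼ/
Retroflex: only /ʈʰ/ (aspirated); no ejective partner.
So /ʈʰ/ is the unpaired segment.

/ʈʰ/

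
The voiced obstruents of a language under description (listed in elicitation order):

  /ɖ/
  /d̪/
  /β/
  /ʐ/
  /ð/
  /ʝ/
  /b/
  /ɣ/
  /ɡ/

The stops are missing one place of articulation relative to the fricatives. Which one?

palatal

place of articulation  stop      fricative
bilabial          b         β       
dental            d̪        ð       
retroflex         ɖ         ʐ       
palatal           —         ʝ       
velar             ɡ         ɣ       
Every place of articulation has a stop member except palatal, where /ɟ/ would be expected.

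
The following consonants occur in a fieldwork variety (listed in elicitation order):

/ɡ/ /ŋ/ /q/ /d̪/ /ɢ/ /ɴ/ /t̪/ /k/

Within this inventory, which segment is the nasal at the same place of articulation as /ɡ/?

/ŋ/

/ɡ/ is a voiced velar stop.
The nasal at the same place is a velar nasal — in this inventory, /ŋ/.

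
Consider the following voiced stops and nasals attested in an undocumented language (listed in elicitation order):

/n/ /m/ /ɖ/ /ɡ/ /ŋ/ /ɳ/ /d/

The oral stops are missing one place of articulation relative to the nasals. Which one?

bilabial

Oral stop: /d/ (alveolar), /ɖ/ (retroflex), /ɡ/ (velar).
Nasal: /m/ (bilabial), /n/ (alveolar), /ɳ/ (retroflex), /ŋ/ (velar).
Every place of articulation has an oral stop member except bilabial, where /b/ would be expected.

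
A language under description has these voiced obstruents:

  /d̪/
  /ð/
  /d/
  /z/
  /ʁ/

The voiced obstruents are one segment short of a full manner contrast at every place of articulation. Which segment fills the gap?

/ɢ/

place of articulation  stop      fricative
dental            d̪        ð       
alveolar          d         z       
uvular            —         ʁ       
The uvular row has no stop member, so the gap is the uvular stop /ɢ/.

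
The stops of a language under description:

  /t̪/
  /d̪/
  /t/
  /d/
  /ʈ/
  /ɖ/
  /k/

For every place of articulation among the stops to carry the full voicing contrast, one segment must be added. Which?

/ɡ/

Voiceless: /t̪/ (dental), /t/ (alveolar), /ʈ/ (retroflex), /k/ (velar).
Voiced: /d̪/ (dental), /d/ (alveolar), /ɖ/ (retroflex).
The velar row has no voiced member, so the gap is the voiced velar stop /ɡ/.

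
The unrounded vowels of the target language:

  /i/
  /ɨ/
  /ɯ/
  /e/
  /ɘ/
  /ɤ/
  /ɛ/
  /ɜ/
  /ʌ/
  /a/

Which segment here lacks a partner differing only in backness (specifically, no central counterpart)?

/a/

High: /i/ ~ /ɨ/ ~ /ɯ/
High-mid: /e/ ~ /ɘ/ ~ /ɤ/
Low-mid: /ɛ/ ~ /ɜ/ ~ /ʌ/
Low: only /a/ (front); no central partner.
So /a/ is the unpaired segment.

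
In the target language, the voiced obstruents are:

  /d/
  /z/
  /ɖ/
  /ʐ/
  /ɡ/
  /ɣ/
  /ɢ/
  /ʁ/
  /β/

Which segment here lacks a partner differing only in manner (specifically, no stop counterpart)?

/β/

Alveolar: /d/ ~ /z/
Retroflex: /ɖ/ ~ /ʐ/
Velar: /ɡ/ ~ /ɣ/
Uvular: /ɢ/ ~ /ʁ/
Bilabial: only /β/ (fricative); no stop partner.
So /β/ is the unpaired segment.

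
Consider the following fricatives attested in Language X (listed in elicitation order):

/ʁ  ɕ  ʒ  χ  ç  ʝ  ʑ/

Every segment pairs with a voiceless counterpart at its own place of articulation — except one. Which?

Alveolo-palatal: /ɕ/ ~ /ʑ/
Palatal: /ç/ ~ /ʝ/
Uvular: /χ/ ~ /ʁ/
Postalveolar: only /ʒ/ (voiced); no voiceless partner.
So /ʒ/ is the unpaired segment.

/ʒ/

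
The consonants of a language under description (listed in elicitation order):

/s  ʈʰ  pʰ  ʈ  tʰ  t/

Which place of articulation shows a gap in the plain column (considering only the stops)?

bilabial

Plain: /t/ (alveolar), /ʈ/ (retroflex).
Aspirated: /pʰ/ (bilabial), /tʰ/ (alveolar), /ʈʰ/ (retroflex).
Every place of articulation has a plain member except bilabial, where /p/ would be expected.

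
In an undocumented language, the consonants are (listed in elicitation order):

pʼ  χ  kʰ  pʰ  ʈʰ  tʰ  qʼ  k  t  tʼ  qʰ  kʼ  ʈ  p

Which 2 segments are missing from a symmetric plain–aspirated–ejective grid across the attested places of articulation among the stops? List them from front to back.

/ʈʼ/, /q/

bilabial: plain /p/, aspirated /pʰ/, ejective /pʼ/.
alveolar: plain /t/, aspirated /tʰ/, ejective /tʼ/.
retroflex: plain /ʈ/, aspirated /ʈʰ/, ejective —.
velar: plain /k/, aspirated /kʰ/, ejective /kʼ/.
uvular: plain —, aspirated /qʰ/, ejective /qʼ/.
Gaps, from front to back: retroflex lacks ejective (/ʈʼ/); uvular lacks plain (/q/).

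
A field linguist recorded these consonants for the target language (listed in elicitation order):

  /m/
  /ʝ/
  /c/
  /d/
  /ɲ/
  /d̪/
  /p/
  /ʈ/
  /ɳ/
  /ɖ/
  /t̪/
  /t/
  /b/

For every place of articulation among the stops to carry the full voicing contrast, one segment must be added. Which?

place of articulation  voiceless  voiced  
bilabial          p         b       
dental            t̪        d̪      
alveolar          t         d       
retroflex         ʈ         ɖ       
palatal           c         —       
The palatal row has no voiced member, so the gap is the voiced palatal stop /ɟ/.

/ɟ/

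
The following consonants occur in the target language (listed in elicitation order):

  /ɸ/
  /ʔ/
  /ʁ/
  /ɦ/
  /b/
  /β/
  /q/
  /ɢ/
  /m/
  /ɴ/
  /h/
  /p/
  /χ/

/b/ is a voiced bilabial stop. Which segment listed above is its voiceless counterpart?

/p/

The voiceless counterpart is a voiceless bilabial stop — in this inventory, /p/.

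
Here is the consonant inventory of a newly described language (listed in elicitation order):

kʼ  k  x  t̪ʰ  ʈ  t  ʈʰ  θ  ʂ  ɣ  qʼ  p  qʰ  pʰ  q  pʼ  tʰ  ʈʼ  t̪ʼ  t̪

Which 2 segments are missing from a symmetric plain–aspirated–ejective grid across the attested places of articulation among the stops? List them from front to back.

place of articulation  plain     aspirated  ejective
bilabial          p         pʰ        pʼ      
dental            t̪        t̪ʰ       t̪ʼ     
alveolar          t         tʰ        —       
retroflex         ʈ         ʈʰ        ʈʼ      
velar             k         —         kʼ      
uvular            q         qʰ        qʼ      
Gaps, from front to back: alveolar lacks ejective (/tʼ/); velar lacks aspirated (/kʰ/).

/tʼ/, /kʰ/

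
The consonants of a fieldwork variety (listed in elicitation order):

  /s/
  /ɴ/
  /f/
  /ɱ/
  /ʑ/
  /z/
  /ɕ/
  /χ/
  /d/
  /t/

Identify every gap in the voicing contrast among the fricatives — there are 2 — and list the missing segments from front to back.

/v/, /ʁ/

labiodental: voiceless /f/, voiced —.
alveolar: voiceless /s/, voiced /z/.
alveolo-palatal: voiceless /ɕ/, voiced /ʑ/.
uvular: voiceless /χ/, voiced —.
Gaps, from front to back: labiodental lacks voiced (/v/); uvular lacks voiced (/ʁ/).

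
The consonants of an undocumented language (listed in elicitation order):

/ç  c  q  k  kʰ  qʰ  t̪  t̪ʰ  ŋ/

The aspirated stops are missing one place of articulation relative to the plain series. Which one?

palatal

Plain: /t̪/ (dental), /c/ (palatal), /k/ (velar), /q/ (uvular).
Aspirated: /t̪ʰ/ (dental), /kʰ/ (velar), /qʰ/ (uvular).
Every place of articulation has an aspirated member except palatal, where /cʰ/ would be expected.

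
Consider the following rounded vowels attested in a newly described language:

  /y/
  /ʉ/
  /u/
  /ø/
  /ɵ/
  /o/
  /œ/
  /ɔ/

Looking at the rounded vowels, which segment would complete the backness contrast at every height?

height            front     central   back    
high              y         ʉ         u       
high-mid          ø         ɵ         o       
low-mid           œ         —         ɔ       
The low-mid row has no central member, so the gap is the low-mid central rounded vowel /ɞ/.

/ɞ/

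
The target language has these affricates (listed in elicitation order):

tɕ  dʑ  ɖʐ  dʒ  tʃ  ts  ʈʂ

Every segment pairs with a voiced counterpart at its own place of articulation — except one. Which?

Postalveolar: /tʃ/ ~ /dʒ/
Retroflex: /ʈʂ/ ~ /ɖʐ/
Alveolo-palatal: /tɕ/ ~ /dʑ/
Alveolar: only /ts/ (voiceless); no voiced partner.
So /ts/ is the unpaired segment.

/ts/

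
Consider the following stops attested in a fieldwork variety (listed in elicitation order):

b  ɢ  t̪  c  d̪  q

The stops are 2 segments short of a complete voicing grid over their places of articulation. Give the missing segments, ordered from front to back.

/p/, /ɟ/

bilabial: voiceless —, voiced /b/.
dental: voiceless /t̪/, voiced /d̪/.
palatal: voiceless /c/, voiced —.
uvular: voiceless /q/, voiced /ɢ/.
Gaps, from front to back: bilabial lacks voiceless (/p/); palatal lacks voiced (/ɟ/).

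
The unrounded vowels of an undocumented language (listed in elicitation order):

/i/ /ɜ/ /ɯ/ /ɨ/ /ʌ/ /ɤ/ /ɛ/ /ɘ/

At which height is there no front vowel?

high-mid

Front: /i/ (high), /ɛ/ (low-mid).
Central: /ɨ/ (high), /ɘ/ (high-mid), /ɜ/ (low-mid).
Back: /ɯ/ (high), /ɤ/ (high-mid), /ʌ/ (low-mid).
Every height has a front member except high-mid, where /e/ would be expected.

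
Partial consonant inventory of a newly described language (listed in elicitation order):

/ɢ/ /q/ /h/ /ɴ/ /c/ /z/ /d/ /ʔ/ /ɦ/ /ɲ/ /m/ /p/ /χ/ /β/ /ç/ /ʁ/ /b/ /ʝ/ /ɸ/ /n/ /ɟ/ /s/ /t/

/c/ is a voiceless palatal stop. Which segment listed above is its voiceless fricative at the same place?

The voiceless fricative at the same place is a voiceless palatal fricative — in this inventory, /ç/.

/ç/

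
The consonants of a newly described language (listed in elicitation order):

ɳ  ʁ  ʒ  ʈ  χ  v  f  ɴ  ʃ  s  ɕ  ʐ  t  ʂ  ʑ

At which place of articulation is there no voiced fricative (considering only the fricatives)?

place of articulation  voiceless  voiced  
labiodental       f         v       
alveolar          s         —       
postalveolar      ʃ         ʒ       
retroflex         ʂ         ʐ       
alveolo-palatal   ɕ         ʑ       
uvular            χ         ʁ       
Every place of articulation has a voiced member except alveolar, where /z/ would be expected.

alveolar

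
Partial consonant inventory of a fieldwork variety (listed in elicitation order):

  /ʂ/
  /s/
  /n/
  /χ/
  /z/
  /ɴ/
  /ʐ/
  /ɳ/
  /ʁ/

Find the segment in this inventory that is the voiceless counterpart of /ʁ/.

/ʁ/ is a voiced uvular fricative.
The voiceless counterpart is a voiceless uvular fricative — in this inventory, /χ/.

/χ/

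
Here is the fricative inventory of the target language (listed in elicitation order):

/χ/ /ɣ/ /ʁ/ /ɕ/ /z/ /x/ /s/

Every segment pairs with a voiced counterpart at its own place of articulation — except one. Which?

Alveolar: /s/ ~ /z/
Velar: /x/ ~ /ɣ/
Uvular: /χ/ ~ /ʁ/
Alveolo-palatal: only /ɕ/ (voiceless); no voiced partner.
So /ɕ/ is the unpaired segment.

/ɕ/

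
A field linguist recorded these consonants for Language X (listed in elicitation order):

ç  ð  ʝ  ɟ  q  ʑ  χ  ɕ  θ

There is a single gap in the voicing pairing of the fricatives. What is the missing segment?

/ʁ/

dental: voiceless /θ/, voiced /ð/.
alveolo-palatal: voiceless /ɕ/, voiced /ʑ/.
palatal: voiceless /ç/, voiced /ʝ/.
uvular: voiceless /χ/, voiced —.
The uvular row has no voiced member, so the gap is the voiced uvular fricative /ʁ/.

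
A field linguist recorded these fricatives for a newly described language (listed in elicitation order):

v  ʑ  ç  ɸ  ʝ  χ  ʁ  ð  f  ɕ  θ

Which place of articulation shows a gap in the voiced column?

Voiceless: /ɸ/ (bilabial), /f/ (labiodental), /θ/ (dental), /ɕ/ (alveolo-palatal), /ç/ (palatal), /χ/ (uvular).
Voiced: /v/ (labiodental), /ð/ (dental), /ʑ/ (alveolo-palatal), /ʝ/ (palatal), /ʁ/ (uvular).
Every place of articulation has a voiced member except bilabial, where /β/ would be expected.

bilabial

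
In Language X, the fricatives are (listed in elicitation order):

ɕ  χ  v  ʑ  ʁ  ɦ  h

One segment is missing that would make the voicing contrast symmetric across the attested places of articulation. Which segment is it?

/f/

place of articulation  voiceless  voiced  
labiodental       —         v       
alveolo-palatal   ɕ         ʑ       
uvular            χ         ʁ       
glottal           h         ɦ       
The labiodental row has no voiceless member, so the gap is the voiceless labiodental fricative /f/.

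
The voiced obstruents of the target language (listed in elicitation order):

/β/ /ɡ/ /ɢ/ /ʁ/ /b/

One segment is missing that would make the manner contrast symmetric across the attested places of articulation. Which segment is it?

/ɣ/

Stop: /b/ (bilabial), /ɡ/ (velar), /ɢ/ (uvular).
Fricative: /β/ (bilabial), /ʁ/ (uvular).
The velar row has no fricative member, so the gap is the velar fricative /ɣ/.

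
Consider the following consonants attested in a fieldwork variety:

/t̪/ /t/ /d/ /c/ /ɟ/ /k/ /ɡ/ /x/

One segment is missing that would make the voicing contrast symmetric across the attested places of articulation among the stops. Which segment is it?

place of articulation  voiceless  voiced  
dental            t̪        —       
alveolar          t         d       
palatal           c         ɟ       
velar             k         ɡ       
The dental row has no voiced member, so the gap is the voiced dental stop /d̪/.

/d̪/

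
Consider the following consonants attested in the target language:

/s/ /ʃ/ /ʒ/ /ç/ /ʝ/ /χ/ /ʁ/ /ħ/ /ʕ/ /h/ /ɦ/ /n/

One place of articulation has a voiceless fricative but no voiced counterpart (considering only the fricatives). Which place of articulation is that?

place of articulation  voiceless  voiced  
alveolar          s         —       
postalveolar      ʃ         ʒ       
palatal           ç         ʝ       
uvular            χ         ʁ       
pharyngeal        ħ         ʕ       
glottal           h         ɦ       
Every place of articulation has a voiced member except alveolar, where /z/ would be expected.

alveolar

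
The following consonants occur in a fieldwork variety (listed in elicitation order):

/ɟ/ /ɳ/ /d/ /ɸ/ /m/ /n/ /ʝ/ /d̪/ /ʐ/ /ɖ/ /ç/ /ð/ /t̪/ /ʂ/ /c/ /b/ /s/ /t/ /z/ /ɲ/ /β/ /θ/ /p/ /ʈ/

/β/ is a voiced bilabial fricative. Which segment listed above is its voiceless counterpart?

The voiceless counterpart is a voiceless bilabial fricative — in this inventory, /ɸ/.

/ɸ/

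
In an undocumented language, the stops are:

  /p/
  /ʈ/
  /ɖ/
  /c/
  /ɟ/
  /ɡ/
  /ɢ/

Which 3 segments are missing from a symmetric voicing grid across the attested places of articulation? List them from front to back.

/b/, /k/, /q/

Voiceless: /p/ (bilabial), /ʈ/ (retroflex), /c/ (palatal).
Voiced: /ɖ/ (retroflex), /ɟ/ (palatal), /ɡ/ (velar), /ɢ/ (uvular).
Gaps, from front to back: bilabial lacks voiced (/b/); velar lacks voiceless (/k/); uvular lacks voiceless (/q/).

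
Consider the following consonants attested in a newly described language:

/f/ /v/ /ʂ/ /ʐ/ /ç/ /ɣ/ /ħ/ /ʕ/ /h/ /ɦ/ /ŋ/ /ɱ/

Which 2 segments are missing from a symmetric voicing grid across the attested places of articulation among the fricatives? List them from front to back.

labiodental: voiceless /f/, voiced /v/.
retroflex: voiceless /ʂ/, voiced /ʐ/.
palatal: voiceless /ç/, voiced —.
velar: voiceless —, voiced /ɣ/.
pharyngeal: voiceless /ħ/, voiced /ʕ/.
glottal: voiceless /h/, voiced /ɦ/.
Gaps, from front to back: palatal lacks voiced (/ʝ/); velar lacks voiceless (/x/).

/ʝ/, /x/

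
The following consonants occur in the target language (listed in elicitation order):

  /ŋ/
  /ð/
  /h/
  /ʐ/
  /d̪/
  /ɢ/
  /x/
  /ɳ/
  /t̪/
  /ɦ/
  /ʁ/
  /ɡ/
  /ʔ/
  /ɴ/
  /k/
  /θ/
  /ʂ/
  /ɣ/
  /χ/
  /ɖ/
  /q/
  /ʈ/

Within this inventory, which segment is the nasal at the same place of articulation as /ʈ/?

/ʈ/ is a voiceless retroflex stop.
The nasal at the same place is a retroflex nasal — in this inventory, /ɳ/.

/ɳ/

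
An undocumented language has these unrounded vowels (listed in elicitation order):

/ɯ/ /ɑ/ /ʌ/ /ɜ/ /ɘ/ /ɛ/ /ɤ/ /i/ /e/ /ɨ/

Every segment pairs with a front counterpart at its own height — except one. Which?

High: /i/ ~ /ɨ/ ~ /ɯ/
High-mid: /e/ ~ /ɘ/ ~ /ɤ/
Low-mid: /ɛ/ ~ /ɜ/ ~ /ʌ/
Low: only /ɑ/ (back); no front partner.
So /ɑ/ is the unpaired segment.

/ɑ/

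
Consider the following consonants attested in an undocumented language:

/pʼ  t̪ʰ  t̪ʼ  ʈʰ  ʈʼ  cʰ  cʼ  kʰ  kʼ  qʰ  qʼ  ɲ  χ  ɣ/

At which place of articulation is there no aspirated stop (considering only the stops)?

bilabial

place of articulation  aspirated  ejective
bilabial          —         pʼ      
dental            t̪ʰ       t̪ʼ     
retroflex         ʈʰ        ʈʼ      
palatal           cʰ        cʼ      
velar             kʰ        kʼ      
uvular            qʰ        qʼ      
Every place of articulation has an aspirated member except bilabial, where /pʰ/ would be expected.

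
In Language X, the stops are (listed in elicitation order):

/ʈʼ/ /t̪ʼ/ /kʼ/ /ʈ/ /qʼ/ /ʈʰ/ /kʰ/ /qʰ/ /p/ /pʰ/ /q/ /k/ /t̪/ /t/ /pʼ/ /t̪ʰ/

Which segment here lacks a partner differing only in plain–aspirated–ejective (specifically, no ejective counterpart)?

/t/

Bilabial: /p/ ~ /pʰ/ ~ /pʼ/
Dental: /t̪/ ~ /t̪ʰ/ ~ /t̪ʼ/
Retroflex: /ʈ/ ~ /ʈʰ/ ~ /ʈʼ/
Velar: /k/ ~ /kʰ/ ~ /kʼ/
Uvular: /q/ ~ /qʰ/ ~ /qʼ/
Alveolar: only /t/ (plain); no ejective partner.
So /t/ is the unpaired segment.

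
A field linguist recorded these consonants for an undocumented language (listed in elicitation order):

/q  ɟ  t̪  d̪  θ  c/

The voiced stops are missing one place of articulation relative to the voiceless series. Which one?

uvular

dental: voiceless /t̪/, voiced /d̪/.
palatal: voiceless /c/, voiced /ɟ/.
uvular: voiceless /q/, voiced —.
Every place of articulation has a voiced member except uvular, where /ɢ/ would be expected.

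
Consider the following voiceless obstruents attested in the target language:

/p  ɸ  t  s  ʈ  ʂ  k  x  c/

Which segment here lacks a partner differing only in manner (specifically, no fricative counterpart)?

/c/

Bilabial: /p/ ~ /ɸ/
Alveolar: /t/ ~ /s/
Retroflex: /ʈ/ ~ /ʂ/
Velar: /k/ ~ /x/
Palatal: only /c/ (stop); no fricative partner.
So /c/ is the unpaired segment.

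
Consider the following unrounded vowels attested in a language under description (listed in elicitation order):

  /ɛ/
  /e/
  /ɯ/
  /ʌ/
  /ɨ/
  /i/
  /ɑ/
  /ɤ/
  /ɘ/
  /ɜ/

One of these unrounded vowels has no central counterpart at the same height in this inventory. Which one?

/ɑ/

High: /i/ ~ /ɨ/ ~ /ɯ/
High-mid: /e/ ~ /ɘ/ ~ /ɤ/
Low-mid: /ɛ/ ~ /ɜ/ ~ /ʌ/
Low: only /ɑ/ (back); no central partner.
So /ɑ/ is the unpaired segment.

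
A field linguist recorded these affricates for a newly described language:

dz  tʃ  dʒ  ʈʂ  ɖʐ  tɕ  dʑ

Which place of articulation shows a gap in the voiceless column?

Voiceless: /tʃ/ (postalveolar), /ʈʂ/ (retroflex), /tɕ/ (alveolo-palatal).
Voiced: /dz/ (alveolar), /dʒ/ (postalveolar), /ɖʐ/ (retroflex), /dʑ/ (alveolo-palatal).
Every place of articulation has a voiceless member except alveolar, where /ts/ would be expected.

alveolar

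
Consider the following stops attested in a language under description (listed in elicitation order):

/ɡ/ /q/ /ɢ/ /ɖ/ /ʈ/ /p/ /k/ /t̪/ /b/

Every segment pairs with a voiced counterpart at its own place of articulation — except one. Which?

Bilabial: /p/ ~ /b/
Retroflex: /ʈ/ ~ /ɖ/
Velar: /k/ ~ /ɡ/
Uvular: /q/ ~ /ɢ/
Dental: only /t̪/ (voiceless); no voiced partner.
So /t̪/ is the unpaired segment.

/t̪/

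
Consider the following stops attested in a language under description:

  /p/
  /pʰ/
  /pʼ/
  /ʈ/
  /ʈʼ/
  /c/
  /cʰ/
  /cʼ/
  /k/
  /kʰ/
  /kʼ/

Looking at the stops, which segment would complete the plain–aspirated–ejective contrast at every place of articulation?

place of articulation  plain     aspirated  ejective
bilabial          p         pʰ        pʼ      
retroflex         ʈ         —         ʈʼ      
palatal           c         cʰ        cʼ      
velar             k         kʰ        kʼ      
The retroflex row has no aspirated member, so the gap is the aspirated retroflex stop /ʈʰ/.

/ʈʰ/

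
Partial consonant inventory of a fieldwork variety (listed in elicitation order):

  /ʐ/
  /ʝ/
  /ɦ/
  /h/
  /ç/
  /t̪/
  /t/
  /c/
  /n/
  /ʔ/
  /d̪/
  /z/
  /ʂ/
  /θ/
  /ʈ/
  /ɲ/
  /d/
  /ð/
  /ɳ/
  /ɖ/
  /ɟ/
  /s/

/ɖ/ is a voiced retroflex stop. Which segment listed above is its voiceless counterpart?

/ʈ/

The voiceless counterpart is a voiceless retroflex stop — in this inventory, /ʈ/.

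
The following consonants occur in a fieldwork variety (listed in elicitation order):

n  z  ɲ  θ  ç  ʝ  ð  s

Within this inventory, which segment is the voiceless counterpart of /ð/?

/θ/

/ð/ is a voiced dental fricative.
The voiceless counterpart is a voiceless dental fricative — in this inventory, /θ/.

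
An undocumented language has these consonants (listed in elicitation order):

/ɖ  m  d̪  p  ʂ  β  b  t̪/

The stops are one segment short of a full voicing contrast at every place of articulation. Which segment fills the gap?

/ʈ/

bilabial: voiceless /p/, voiced /b/.
dental: voiceless /t̪/, voiced /d̪/.
retroflex: voiceless —, voiced /ɖ/.
The retroflex row has no voiceless member, so the gap is the voiceless retroflex stop /ʈ/.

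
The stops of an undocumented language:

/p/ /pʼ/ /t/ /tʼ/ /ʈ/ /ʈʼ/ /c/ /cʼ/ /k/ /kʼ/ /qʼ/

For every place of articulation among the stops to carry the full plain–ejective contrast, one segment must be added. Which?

Plain: /p/ (bilabial), /t/ (alveolar), /ʈ/ (retroflex), /c/ (palatal), /k/ (velar).
Ejective: /pʼ/ (bilabial), /tʼ/ (alveolar), /ʈʼ/ (retroflex), /cʼ/ (palatal), /kʼ/ (velar), /qʼ/ (uvular).
The uvular row has no plain member, so the gap is the plain uvular stop /q/.

/q/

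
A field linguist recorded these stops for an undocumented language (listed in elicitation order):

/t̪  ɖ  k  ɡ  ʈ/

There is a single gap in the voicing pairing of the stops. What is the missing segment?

/d̪/

dental: voiceless /t̪/, voiced —.
retroflex: voiceless /ʈ/, voiced /ɖ/.
velar: voiceless /k/, voiced /ɡ/.
The dental row has no voiced member, so the gap is the voiced dental stop /d̪/.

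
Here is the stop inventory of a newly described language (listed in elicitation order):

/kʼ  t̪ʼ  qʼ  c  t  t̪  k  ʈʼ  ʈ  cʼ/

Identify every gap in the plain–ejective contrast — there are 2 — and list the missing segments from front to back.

/tʼ/, /q/

Plain: /t̪/ (dental), /t/ (alveolar), /ʈ/ (retroflex), /c/ (palatal), /k/ (velar).
Ejective: /t̪ʼ/ (dental), /ʈʼ/ (retroflex), /cʼ/ (palatal), /kʼ/ (velar), /qʼ/ (uvular).
Gaps, from front to back: alveolar lacks ejective (/tʼ/); uvular lacks plain (/q/).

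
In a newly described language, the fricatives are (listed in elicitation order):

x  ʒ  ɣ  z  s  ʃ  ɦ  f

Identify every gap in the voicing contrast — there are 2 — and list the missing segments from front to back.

/v/, /h/

place of articulation  voiceless  voiced  
labiodental       f         —       
alveolar          s         z       
postalveolar      ʃ         ʒ       
velar             x         ɣ       
glottal           —         ɦ       
Gaps, from front to back: labiodental lacks voiced (/v/); glottal lacks voiceless (/h/).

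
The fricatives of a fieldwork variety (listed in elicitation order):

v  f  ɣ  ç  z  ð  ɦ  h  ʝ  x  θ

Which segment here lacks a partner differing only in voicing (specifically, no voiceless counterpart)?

Labiodental: /f/ ~ /v/
Dental: /θ/ ~ /ð/
Palatal: /ç/ ~ /ʝ/
Velar: /x/ ~ /ɣ/
Glottal: /h/ ~ /ɦ/
Alveolar: only /z/ (voiced); no voiceless partner.
So /z/ is the unpaired segment.

/z/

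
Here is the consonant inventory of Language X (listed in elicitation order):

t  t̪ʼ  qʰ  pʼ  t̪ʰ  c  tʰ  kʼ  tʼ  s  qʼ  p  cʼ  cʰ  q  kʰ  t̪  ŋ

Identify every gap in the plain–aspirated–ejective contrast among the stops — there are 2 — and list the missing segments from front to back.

/pʰ/, /k/

Plain: /p/ (bilabial), /t̪/ (dental), /t/ (alveolar), /c/ (palatal), /q/ (uvular).
Aspirated: /t̪ʰ/ (dental), /tʰ/ (alveolar), /cʰ/ (palatal), /kʰ/ (velar), /qʰ/ (uvular).
Ejective: /pʼ/ (bilabial), /t̪ʼ/ (dental), /tʼ/ (alveolar), /cʼ/ (palatal), /kʼ/ (velar), /qʼ/ (uvular).
Gaps, from front to back: bilabial lacks aspirated (/pʰ/); velar lacks plain (/k/).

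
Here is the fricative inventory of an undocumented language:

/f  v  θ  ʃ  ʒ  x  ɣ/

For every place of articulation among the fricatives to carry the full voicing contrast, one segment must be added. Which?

/ð/

Voiceless: /f/ (labiodental), /θ/ (dental), /ʃ/ (postalveolar), /x/ (velar).
Voiced: /v/ (labiodental), /ʒ/ (postalveolar), /ɣ/ (velar).
The dental row has no voiced member, so the gap is the voiced dental fricative /ð/.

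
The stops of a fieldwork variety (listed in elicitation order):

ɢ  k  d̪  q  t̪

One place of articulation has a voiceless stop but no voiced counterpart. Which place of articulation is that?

velar

Voiceless: /t̪/ (dental), /k/ (velar), /q/ (uvular).
Voiced: /d̪/ (dental), /ɢ/ (uvular).
Every place of articulation has a voiced member except velar, where /ɡ/ would be expected.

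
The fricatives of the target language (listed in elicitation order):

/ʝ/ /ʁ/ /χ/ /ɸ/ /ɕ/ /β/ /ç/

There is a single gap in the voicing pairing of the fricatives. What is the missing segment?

/ʑ/

bilabial: voiceless /ɸ/, voiced /β/.
alveolo-palatal: voiceless /ɕ/, voiced —.
palatal: voiceless /ç/, voiced /ʝ/.
uvular: voiceless /χ/, voiced /ʁ/.
The alveolo-palatal row has no voiced member, so the gap is the voiced alveolo-palatal fricative /ʑ/.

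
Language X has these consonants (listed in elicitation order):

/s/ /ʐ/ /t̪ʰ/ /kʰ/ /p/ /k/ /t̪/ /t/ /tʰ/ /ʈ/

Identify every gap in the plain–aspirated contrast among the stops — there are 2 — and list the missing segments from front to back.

Plain: /p/ (bilabial), /t̪/ (dental), /t/ (alveolar), /ʈ/ (retroflex), /k/ (velar).
Aspirated: /t̪ʰ/ (dental), /tʰ/ (alveolar), /kʰ/ (velar).
Gaps, from front to back: bilabial lacks aspirated (/pʰ/); retroflex lacks aspirated (/ʈʰ/).

/pʰ/, /ʈʰ/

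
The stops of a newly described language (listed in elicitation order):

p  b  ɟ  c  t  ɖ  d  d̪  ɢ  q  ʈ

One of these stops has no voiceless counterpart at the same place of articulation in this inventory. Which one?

/d̪/

Bilabial: /p/ ~ /b/
Alveolar: /t/ ~ /d/
Retroflex: /ʈ/ ~ /ɖ/
Palatal: /c/ ~ /ɟ/
Uvular: /q/ ~ /ɢ/
Dental: only /d̪/ (voiced); no voiceless partner.
So /d̪/ is the unpaired segment.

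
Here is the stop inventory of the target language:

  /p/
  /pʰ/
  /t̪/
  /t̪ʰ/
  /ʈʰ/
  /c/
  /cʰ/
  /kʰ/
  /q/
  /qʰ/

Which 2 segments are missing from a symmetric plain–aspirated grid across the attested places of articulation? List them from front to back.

/ʈ/, /k/

Plain: /p/ (bilabial), /t̪/ (dental), /c/ (palatal), /q/ (uvular).
Aspirated: /pʰ/ (bilabial), /t̪ʰ/ (dental), /ʈʰ/ (retroflex), /cʰ/ (palatal), /kʰ/ (velar), /qʰ/ (uvular).
Gaps, from front to back: retroflex lacks plain (/ʈ/); velar lacks plain (/k/).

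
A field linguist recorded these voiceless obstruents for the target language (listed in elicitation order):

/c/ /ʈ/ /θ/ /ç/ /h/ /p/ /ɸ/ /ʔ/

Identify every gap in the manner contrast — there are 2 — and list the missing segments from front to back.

/t̪/, /ʂ/

place of articulation  stop      fricative
bilabial          p         ɸ       
dental            —         θ       
retroflex         ʈ         —       
palatal           c         ç       
glottal           ʔ         h       
Gaps, from front to back: dental lacks stop (/t̪/); retroflex lacks fricative (/ʂ/).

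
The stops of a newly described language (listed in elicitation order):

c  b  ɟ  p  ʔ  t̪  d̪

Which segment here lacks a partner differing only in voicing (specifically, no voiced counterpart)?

Bilabial: /p/ ~ /b/
Dental: /t̪/ ~ /d̪/
Palatal: /c/ ~ /ɟ/
Glottal: only /ʔ/ (voiceless); no voiced partner.
So /ʔ/ is the unpaired segment.

/ʔ/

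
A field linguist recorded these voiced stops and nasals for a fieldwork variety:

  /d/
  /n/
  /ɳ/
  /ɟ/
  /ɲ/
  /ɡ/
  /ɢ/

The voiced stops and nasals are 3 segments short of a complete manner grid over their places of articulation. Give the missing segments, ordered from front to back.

/ɖ/, /ŋ/, /ɴ/

place of articulation  oral stop  nasal   
alveolar          d         n       
retroflex         —         ɳ       
palatal           ɟ         ɲ       
velar             ɡ         —       
uvular            ɢ         —       
Gaps, from front to back: retroflex lacks oral stop (/ɖ/); velar lacks nasal (/ŋ/); uvular lacks nasal (/ɴ/).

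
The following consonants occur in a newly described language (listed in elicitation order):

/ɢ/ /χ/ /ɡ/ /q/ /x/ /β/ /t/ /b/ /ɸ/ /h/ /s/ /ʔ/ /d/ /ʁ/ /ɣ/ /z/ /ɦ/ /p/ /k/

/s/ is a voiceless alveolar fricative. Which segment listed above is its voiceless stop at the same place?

The voiceless stop at the same place is a voiceless alveolar stop — in this inventory, /t/.

/t/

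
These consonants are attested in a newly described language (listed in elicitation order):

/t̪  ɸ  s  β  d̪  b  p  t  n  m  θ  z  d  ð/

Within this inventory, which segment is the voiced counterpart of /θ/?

/θ/ is a voiceless dental fricative.
The voiced counterpart is a voiced dental fricative — in this inventory, /ð/.

/ð/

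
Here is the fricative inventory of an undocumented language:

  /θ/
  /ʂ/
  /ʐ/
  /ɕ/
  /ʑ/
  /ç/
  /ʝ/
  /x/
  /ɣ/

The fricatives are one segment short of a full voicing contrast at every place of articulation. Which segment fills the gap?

place of articulation  voiceless  voiced  
dental            θ         —       
retroflex         ʂ         ʐ       
alveolo-palatal   ɕ         ʑ       
palatal           ç         ʝ       
velar             x         ɣ       
The dental row has no voiced member, so the gap is the voiced dental fricative /ð/.

/ð/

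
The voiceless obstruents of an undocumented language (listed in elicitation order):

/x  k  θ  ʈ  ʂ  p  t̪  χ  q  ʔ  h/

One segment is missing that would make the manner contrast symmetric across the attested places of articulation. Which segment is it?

/ɸ/

Stop: /p/ (bilabial), /t̪/ (dental), /ʈ/ (retroflex), /k/ (velar), /q/ (uvular), /ʔ/ (glottal).
Fricative: /θ/ (dental), /ʂ/ (retroflex), /x/ (velar), /χ/ (uvular), /h/ (glottal).
The bilabial row has no fricative member, so the gap is the bilabial fricative /ɸ/.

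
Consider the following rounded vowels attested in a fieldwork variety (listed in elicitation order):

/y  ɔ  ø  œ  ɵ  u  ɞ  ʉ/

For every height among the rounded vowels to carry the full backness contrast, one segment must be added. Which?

Front: /y/ (high), /ø/ (high-mid), /œ/ (low-mid).
Central: /ʉ/ (high), /ɵ/ (high-mid), /ɞ/ (low-mid).
Back: /u/ (high), /ɔ/ (low-mid).
The high-mid row has no back member, so the gap is the high-mid back rounded vowel /o/.

/o/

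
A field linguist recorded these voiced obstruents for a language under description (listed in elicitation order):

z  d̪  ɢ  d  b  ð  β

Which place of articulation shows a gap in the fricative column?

uvular

Stop: /b/ (bilabial), /d̪/ (dental), /d/ (alveolar), /ɢ/ (uvular).
Fricative: /β/ (bilabial), /ð/ (dental), /z/ (alveolar).
Every place of articulation has a fricative member except uvular, where /ʁ/ would be expected.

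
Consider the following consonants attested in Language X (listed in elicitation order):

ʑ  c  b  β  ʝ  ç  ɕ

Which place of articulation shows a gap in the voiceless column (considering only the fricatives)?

place of articulation  voiceless  voiced  
bilabial          —         β       
alveolo-palatal   ɕ         ʑ       
palatal           ç         ʝ       
Every place of articulation has a voiceless member except bilabial, where /ɸ/ would be expected.

bilabial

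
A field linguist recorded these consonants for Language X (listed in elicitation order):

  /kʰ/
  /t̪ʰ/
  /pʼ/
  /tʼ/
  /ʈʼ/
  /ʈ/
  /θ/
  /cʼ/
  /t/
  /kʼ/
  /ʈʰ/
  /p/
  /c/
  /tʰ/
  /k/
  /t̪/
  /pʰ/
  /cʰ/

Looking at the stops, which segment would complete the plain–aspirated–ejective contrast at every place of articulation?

place of articulation  plain     aspirated  ejective
bilabial          p         pʰ        pʼ      
dental            t̪        t̪ʰ       —       
alveolar          t         tʰ        tʼ      
retroflex         ʈ         ʈʰ        ʈʼ      
palatal           c         cʰ        cʼ      
velar             k         kʰ        kʼ      
The dental row has no ejective member, so the gap is the ejective dental stop /t̪ʼ/.

/t̪ʼ/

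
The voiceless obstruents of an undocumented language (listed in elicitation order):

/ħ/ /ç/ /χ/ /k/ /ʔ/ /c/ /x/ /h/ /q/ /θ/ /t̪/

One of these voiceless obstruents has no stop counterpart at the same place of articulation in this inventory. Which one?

/ħ/

Dental: /t̪/ ~ /θ/
Palatal: /c/ ~ /ç/
Velar: /k/ ~ /x/
Uvular: /q/ ~ /χ/
Glottal: /ʔ/ ~ /h/
Pharyngeal: only /ħ/ (fricative); no stop partner.
So /ħ/ is the unpaired segment.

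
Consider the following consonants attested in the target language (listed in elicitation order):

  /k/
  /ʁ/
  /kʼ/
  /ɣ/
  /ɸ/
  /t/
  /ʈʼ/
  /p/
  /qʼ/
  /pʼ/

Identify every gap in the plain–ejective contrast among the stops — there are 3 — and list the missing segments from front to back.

Plain: /p/ (bilabial), /t/ (alveolar), /k/ (velar).
Ejective: /pʼ/ (bilabial), /ʈʼ/ (retroflex), /kʼ/ (velar), /qʼ/ (uvular).
Gaps, from front to back: alveolar lacks ejective (/tʼ/); retroflex lacks plain (/ʈ/); uvular lacks plain (/q/).

/tʼ/, /ʈ/, /q/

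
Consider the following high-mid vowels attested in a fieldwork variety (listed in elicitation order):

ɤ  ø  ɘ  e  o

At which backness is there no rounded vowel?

central

Unrounded: /e/ (front), /ɘ/ (central), /ɤ/ (back).
Rounded: /ø/ (front), /o/ (back).
Every backness has a rounded member except central, where /ɵ/ would be expected.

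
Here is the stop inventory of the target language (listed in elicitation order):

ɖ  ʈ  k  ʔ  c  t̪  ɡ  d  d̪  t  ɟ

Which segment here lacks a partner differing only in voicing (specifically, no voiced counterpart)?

Dental: /t̪/ ~ /d̪/
Alveolar: /t/ ~ /d/
Retroflex: /ʈ/ ~ /ɖ/
Palatal: /c/ ~ /ɟ/
Velar: /k/ ~ /ɡ/
Glottal: only /ʔ/ (voiceless); no voiced partner.
So /ʔ/ is the unpaired segment.

/ʔ/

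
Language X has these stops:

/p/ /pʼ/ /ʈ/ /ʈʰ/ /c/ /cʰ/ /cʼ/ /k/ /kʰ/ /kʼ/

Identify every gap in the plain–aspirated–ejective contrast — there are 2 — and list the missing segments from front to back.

/pʰ/, /ʈʼ/

bilabial: plain /p/, aspirated —, ejective /pʼ/.
retroflex: plain /ʈ/, aspirated /ʈʰ/, ejective —.
palatal: plain /c/, aspirated /cʰ/, ejective /cʼ/.
velar: plain /k/, aspirated /kʰ/, ejective /kʼ/.
Gaps, from front to back: bilabial lacks aspirated (/pʰ/); retroflex lacks ejective (/ʈʼ/).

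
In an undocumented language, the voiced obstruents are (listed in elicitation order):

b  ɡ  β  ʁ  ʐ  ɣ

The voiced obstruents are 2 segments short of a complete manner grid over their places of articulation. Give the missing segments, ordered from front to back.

/ɖ/, /ɢ/

place of articulation  stop      fricative
bilabial          b         β       
retroflex         —         ʐ       
velar             ɡ         ɣ       
uvular            —         ʁ       
Gaps, from front to back: retroflex lacks stop (/ɖ/); uvular lacks stop (/ɢ/).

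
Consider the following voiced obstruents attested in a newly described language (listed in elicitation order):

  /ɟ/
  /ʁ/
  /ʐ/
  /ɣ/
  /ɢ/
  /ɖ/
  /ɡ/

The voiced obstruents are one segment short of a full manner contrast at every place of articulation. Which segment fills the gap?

/ʝ/

retroflex: stop /ɖ/, fricative /ʐ/.
palatal: stop /ɟ/, fricative —.
velar: stop /ɡ/, fricative /ɣ/.
uvular: stop /ɢ/, fricative /ʁ/.
The palatal row has no fricative member, so the gap is the palatal fricative /ʝ/.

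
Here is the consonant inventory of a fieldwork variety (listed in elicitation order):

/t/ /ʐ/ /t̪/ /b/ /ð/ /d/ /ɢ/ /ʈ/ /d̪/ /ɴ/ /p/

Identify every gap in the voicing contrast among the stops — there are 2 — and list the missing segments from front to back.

bilabial: voiceless /p/, voiced /b/.
dental: voiceless /t̪/, voiced /d̪/.
alveolar: voiceless /t/, voiced /d/.
retroflex: voiceless /ʈ/, voiced —.
uvular: voiceless —, voiced /ɢ/.
Gaps, from front to back: retroflex lacks voiced (/ɖ/); uvular lacks voiceless (/q/).

/ɖ/, /q/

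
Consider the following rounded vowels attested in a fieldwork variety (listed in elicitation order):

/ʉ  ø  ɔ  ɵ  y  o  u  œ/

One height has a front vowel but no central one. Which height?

Front: /y/ (high), /ø/ (high-mid), /œ/ (low-mid).
Central: /ʉ/ (high), /ɵ/ (high-mid).
Back: /u/ (high), /o/ (high-mid), /ɔ/ (low-mid).
Every height has a central member except low-mid, where /ɞ/ would be expected.

low-mid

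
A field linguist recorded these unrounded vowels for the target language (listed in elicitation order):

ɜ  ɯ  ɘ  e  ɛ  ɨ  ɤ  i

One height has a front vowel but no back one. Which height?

Front: /i/ (high), /e/ (high-mid), /ɛ/ (low-mid).
Central: /ɨ/ (high), /ɘ/ (high-mid), /ɜ/ (low-mid).
Back: /ɯ/ (high), /ɤ/ (high-mid).
Every height has a back member except low-mid, where /ʌ/ would be expected.

low-mid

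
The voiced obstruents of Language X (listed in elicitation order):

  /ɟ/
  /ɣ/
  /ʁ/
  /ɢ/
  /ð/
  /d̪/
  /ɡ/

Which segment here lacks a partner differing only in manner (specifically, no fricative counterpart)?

Dental: /d̪/ ~ /ð/
Velar: /ɡ/ ~ /ɣ/
Uvular: /ɢ/ ~ /ʁ/
Palatal: only /ɟ/ (stop); no fricative partner.
So /ɟ/ is the unpaired segment.

/ɟ/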